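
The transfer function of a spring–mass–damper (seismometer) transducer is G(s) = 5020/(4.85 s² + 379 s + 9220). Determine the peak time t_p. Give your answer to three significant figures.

Dividing through by 4.85: denominator becomes s² + 78.14 s + 1901.
So ω_n = √1901 = 43.6 rad/s and ζ = 78.14/(2·43.6) = 0.896.
ω_d = 43.6·√(1 − 0.896²) = 19.3 rad/s. t_p = π/ω_d = 0.162 s.

t_p ≈ 0.162 s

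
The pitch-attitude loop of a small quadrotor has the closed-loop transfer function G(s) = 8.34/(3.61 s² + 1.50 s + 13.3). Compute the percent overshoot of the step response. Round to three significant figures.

Dividing through by 3.61: denominator becomes s² + 0.4155 s + 3.684.
So ω_n = √3.684 = 1.92 rad/s and ζ = 0.4155/(2·1.92) = 0.108.
%OS = 100·exp(−πζ/√(1−ζ²)) = 71.0%.

%OS ≈ 71.0%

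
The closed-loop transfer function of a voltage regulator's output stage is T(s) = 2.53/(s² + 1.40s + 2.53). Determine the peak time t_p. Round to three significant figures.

t_p ≈ 2.20 s

ω_n = √2.53 = 1.59 rad/s; ζ = 1.40/(2·1.59) = 0.440.
ω_d = 1.59·√(1 − 0.440²) = 1.43 rad/s. Then t_p = π/ω_d = 2.20 s.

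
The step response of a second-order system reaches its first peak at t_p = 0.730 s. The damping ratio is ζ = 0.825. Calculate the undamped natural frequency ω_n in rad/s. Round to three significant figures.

ω_n ≈ 7.62 rad/s

Peak time t_p = π/ω_d, so ω_d = π/t_p = π/0.730 = 4.30 rad/s.
ω_n = ω_d/√(1−ζ²) = 4.30/√0.319 = 7.62 rad/s.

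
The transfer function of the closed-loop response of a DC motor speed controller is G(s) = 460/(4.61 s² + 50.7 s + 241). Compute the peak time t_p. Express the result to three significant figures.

Dividing through by 4.61: denominator becomes s² + 11.00 s + 52.28.
So ω_n = √52.28 = 7.23 rad/s and ζ = 11.00/(2·7.23) = 0.761.
ω_d = ω_n√(1−ζ²) = 4.69 rad/s. t_p = π/ω_d = 0.669 s.

t_p ≈ 0.669 s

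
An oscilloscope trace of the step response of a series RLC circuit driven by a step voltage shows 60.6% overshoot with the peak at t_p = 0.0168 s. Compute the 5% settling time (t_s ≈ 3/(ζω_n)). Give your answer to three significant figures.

t_s ≈ 0.101 s

The overshoot fixes ζ = −ln(OS)/√(π²+ln²(OS)) = 0.157.
From t_p = π/ω_d, ω_d = π/0.0168 = 187 rad/s, so ω_n = ω_d/√(1−ζ²) = 189 rad/s.
t_s ≈ 3/(ζω_n) = 3/(0.157·189) = 0.101 s.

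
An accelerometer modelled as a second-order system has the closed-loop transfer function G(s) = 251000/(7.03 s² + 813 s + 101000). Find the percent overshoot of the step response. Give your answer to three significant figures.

%OS ≈ 17.7%

Dividing through by 7.03: denominator becomes s² + 115.6 s + 14370.
So ω_n = √14370 = 120 rad/s and ζ = 115.6/(2·120) = 0.482.
Overshoot: exp(−π·0.482/√(1−0.482²)) = 0.177, i.e. 17.7%.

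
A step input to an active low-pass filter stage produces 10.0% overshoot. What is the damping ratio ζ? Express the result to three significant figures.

ζ ≈ 0.591

Inverting the overshoot relation: ζ = |ln 0.100|/√(π² + ln²0.100) = 0.591.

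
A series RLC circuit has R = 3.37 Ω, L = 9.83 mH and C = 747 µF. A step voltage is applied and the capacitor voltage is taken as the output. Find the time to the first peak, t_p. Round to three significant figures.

t_p ≈ 0.00961 s

For a series RLC circuit (capacitor voltage as output), ω_n = 1/√(LC) = 1/√(9.83 mH · 747 µF) = 369 rad/s.
ζ = (R/2)·√(C/L) = (3.37/2)·√(747 µF/9.83 mH) = 0.464.
ω_d = 369·√(1 − 0.464²) = 327 rad/s. t_p = π/ω_d = 0.00961 s.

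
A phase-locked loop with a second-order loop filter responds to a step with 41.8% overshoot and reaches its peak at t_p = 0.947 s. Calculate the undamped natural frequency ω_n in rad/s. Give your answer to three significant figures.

From the overshoot, ζ = −ln(OS)/√(π²+ln²(OS)) = 0.268.
t_p = π/ω_d ⇒ ω_d = 3.32 rad/s; then ω_n = ω_d/√(1−ζ²) = 3.44 rad/s.

ω_n ≈ 3.44 rad/s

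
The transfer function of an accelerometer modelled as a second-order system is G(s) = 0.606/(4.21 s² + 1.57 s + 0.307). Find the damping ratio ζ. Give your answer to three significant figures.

Dividing through by 4.21: denominator becomes s² + 0.3729 s + 0.07292.
So ω_n = √0.07292 = 0.270 rad/s and ζ = 0.3729/(2·0.270) = 0.690.

ζ ≈ 0.690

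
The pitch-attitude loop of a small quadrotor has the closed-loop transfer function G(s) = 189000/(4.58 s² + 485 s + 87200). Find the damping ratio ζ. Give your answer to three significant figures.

ζ ≈ 0.384

Dividing through by 4.58: denominator becomes s² + 105.9 s + 19040.
So ω_n = √19040 = 138 rad/s and ζ = 105.9/(2·138) = 0.384.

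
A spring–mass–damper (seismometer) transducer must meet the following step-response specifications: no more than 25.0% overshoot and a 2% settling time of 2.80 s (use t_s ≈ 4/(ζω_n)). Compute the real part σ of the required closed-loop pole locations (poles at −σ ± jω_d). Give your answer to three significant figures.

σ ≈ 1.43

The settling-time spec alone fixes σ = ζω_n = 4/t_s = 4/2.80 = 1.43.
(Overshoot then fixes ζ = 0.404 and hence ω_d = σ·√(1−ζ²)/ζ = 3.24 rad/s.)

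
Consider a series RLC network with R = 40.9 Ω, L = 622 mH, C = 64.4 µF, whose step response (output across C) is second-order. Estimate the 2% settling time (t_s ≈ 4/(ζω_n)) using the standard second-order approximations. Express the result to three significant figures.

t_s ≈ 0.122 s

For a series RLC circuit (capacitor voltage as output), ω_n = 1/√(LC) = 1/√(622 mH · 64.4 µF) = 158 rad/s.
ζ = (R/2)·√(C/L) = (40.9/2)·√(64.4 µF/622 mH) = 0.208.
t_s ≈ 4/(ζω_n) = 0.122 s.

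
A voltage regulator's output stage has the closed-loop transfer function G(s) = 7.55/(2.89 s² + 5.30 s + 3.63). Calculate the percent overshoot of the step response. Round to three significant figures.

%OS ≈ 1.14%

Dividing through by 2.89: denominator becomes s² + 1.834 s + 1.256.
So ω_n = √1.256 = 1.12 rad/s and ζ = 1.834/(2·1.12) = 0.818.
Overshoot: exp(−π·0.818/√(1−0.818²)) = 0.0114, i.e. 1.14%.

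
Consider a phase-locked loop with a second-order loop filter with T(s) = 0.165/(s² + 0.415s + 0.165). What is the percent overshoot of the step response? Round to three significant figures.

%OS ≈ 15.5%

ω_n = √0.165 = 0.406 rad/s; ζ = 0.415/(2·0.406) = 0.511.
%OS = 100 e^{−πζ/√(1−ζ²)} with ζ = 0.511 gives 15.5%.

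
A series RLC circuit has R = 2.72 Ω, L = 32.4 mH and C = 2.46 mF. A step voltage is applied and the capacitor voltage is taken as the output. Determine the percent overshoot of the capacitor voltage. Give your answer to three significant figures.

%OS ≈ 28.1%

For a series RLC circuit (capacitor voltage as output), ω_n = 1/√(LC) = 1/√(32.4 mH · 2.46 mF) = 112 rad/s.
ζ = (R/2)·√(C/L) = (2.72/2)·√(2.46 mF/32.4 mH) = 0.375.
%OS = 100 e^{−πζ/√(1−ζ²)} with ζ = 0.375 gives 28.1%.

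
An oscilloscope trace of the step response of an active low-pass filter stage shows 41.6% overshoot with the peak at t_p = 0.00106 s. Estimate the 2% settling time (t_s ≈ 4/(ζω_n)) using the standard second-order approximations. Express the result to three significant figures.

t_s ≈ 0.00483 s

From the overshoot, ζ = −ln(OS)/√(π²+ln²(OS)) = 0.269.
From t_p = π/ω_d, ω_d = π/0.00106 = 2960 rad/s, so ω_n = ω_d/√(1−ζ²) = 3080 rad/s.
t_s ≈ 4/(ζω_n) = 4/(0.269·3080) = 0.00483 s.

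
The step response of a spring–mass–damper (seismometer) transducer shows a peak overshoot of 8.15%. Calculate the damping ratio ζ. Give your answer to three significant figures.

Inverting the overshoot relation: ζ = |ln 0.0815|/√(π² + ln²0.0815) = 0.624.

ζ ≈ 0.624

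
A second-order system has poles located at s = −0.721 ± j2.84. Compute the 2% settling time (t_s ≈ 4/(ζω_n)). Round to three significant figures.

t_s ≈ 5.55 s

For poles at −σ ± jω_d, ζω_n = σ = 0.721, so t_s ≈ 4/σ = 5.55 s.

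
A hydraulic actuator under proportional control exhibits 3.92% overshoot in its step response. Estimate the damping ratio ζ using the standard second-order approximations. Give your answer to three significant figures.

ζ ≈ 0.718

Inverting the overshoot relation: ζ = |ln 0.0392|/√(π² + ln²0.0392) = 0.718.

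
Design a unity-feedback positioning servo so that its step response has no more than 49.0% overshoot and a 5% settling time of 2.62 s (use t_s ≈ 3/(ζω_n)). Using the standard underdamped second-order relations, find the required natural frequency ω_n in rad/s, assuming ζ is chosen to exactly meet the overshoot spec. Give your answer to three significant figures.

From %OS = 100·exp(−πζ/√(1−ζ²)), invert to get ζ = −ln(OS)/√(π² + ln²(OS)) with OS = 0.490.
−ln 0.490 = 0.7133, so ζ = 0.7133/√(π² + 0.5089) = 0.221.
From t_s ≈ 3/(ζω_n): ω_n = 3/(ζ·t_s) = 3/(0.221·2.62) = 5.17 rad/s.

ω_n ≈ 5.17 rad/s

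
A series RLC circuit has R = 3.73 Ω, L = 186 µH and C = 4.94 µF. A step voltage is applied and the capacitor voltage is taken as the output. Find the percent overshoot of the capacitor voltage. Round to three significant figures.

%OS ≈ 36.7%

For a series RLC circuit (capacitor voltage as output), ω_n = 1/√(LC) = 1/√(186 µH · 4.94 µF) = 33000 rad/s.
ζ = (R/2)·√(C/L) = (3.73/2)·√(4.94 µF/186 µH) = 0.304.
%OS = 100 e^{−πζ/√(1−ζ²)} with ζ = 0.304 gives 36.7%.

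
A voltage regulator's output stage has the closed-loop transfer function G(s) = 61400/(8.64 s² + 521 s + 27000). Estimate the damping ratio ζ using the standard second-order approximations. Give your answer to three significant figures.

ζ ≈ 0.539

Dividing through by 8.64: denominator becomes s² + 60.30 s + 3125.
So ω_n = √3125 = 55.9 rad/s and ζ = 60.30/(2·55.9) = 0.539.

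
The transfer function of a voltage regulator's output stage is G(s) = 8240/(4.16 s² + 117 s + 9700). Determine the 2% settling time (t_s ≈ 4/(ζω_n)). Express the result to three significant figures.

Dividing through by 4.16: denominator becomes s² + 28.12 s + 2332.
So ω_n = √2332 = 48.3 rad/s and ζ = 28.12/(2·48.3) = 0.291.
t_s ≈ 4/(ζω_n) = 0.284 s.

t_s ≈ 0.284 s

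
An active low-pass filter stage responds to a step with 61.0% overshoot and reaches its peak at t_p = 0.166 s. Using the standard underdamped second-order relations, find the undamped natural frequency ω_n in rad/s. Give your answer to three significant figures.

ω_n ≈ 19.2 rad/s

The overshoot fixes ζ = −ln(OS)/√(π²+ln²(OS)) = 0.155.
From t_p = π/ω_d, ω_d = π/0.166 = 18.9 rad/s, so ω_n = ω_d/√(1−ζ²) = 19.2 rad/s.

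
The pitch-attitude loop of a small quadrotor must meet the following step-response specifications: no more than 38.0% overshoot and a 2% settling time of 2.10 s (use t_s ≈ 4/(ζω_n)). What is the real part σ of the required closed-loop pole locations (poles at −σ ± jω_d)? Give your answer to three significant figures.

The settling-time spec alone fixes σ = ζω_n = 4/t_s = 4/2.10 = 1.90.
(Overshoot then fixes ζ = 0.294 and hence ω_d = σ·√(1−ζ²)/ζ = 6.18 rad/s.)

σ ≈ 1.90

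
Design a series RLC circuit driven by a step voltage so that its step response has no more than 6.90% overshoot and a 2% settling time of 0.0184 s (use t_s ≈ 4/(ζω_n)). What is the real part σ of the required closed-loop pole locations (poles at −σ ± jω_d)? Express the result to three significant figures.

σ ≈ 217

The settling-time spec alone fixes σ = ζω_n = 4/t_s = 4/0.0184 = 217.
(Overshoot then fixes ζ = 0.648 and hence ω_d = σ·√(1−ζ²)/ζ = 255 rad/s.)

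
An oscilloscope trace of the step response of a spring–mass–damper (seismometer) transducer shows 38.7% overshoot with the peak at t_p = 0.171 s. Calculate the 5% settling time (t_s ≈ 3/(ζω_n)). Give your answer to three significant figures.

ζ from %OS: ζ = |ln 0.387|/√(π²+ln²0.387) = 0.289.
From t_p = π/ω_d, ω_d = π/0.171 = 18.4 rad/s, so ω_n = ω_d/√(1−ζ²) = 19.2 rad/s.
t_s ≈ 3/(ζω_n) = 3/(0.289·19.2) = 0.540 s.

t_s ≈ 0.540 s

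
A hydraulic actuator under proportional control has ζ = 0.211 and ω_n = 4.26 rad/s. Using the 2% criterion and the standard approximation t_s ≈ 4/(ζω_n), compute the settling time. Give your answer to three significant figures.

t_s ≈ 4/(ζω_n) = 4/(0.211 × 4.26) = 4.45 s.

t_s ≈ 4.45 s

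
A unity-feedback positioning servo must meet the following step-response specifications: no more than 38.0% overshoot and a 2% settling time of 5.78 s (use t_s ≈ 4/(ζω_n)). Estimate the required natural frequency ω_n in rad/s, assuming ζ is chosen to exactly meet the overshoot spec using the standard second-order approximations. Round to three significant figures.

Inverting the overshoot relation: ζ = |ln 0.380|/√(π² + ln²0.380) = 0.294.
Then ω_n = 4/(ζ t_s) = 4/(0.294 × 5.78) = 2.35 rad/s.

ω_n ≈ 2.35 rad/s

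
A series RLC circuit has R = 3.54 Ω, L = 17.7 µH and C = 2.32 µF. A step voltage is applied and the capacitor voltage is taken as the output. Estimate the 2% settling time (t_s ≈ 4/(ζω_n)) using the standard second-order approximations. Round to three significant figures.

t_s ≈ 0.0000400 s

For a series RLC circuit (capacitor voltage as output), ω_n = 1/√(LC) = 1/√(17.7 µH · 2.32 µF) = 156000 rad/s.
ζ = (R/2)·√(C/L) = (3.54/2)·√(2.32 µF/17.7 µH) = 0.641.
t_s ≈ 4/(ζω_n) = 0.0000400 s.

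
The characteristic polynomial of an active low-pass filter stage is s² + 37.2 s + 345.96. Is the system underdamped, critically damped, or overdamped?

critically damped

a² − 4b = 37.2² − 4·345.96 = 0 (repeated real root); the system is critically damped.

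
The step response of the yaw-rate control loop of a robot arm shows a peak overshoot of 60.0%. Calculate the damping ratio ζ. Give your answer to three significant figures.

Inverting the overshoot relation: ζ = |ln 0.600|/√(π² + ln²0.600) = 0.160.

ζ ≈ 0.160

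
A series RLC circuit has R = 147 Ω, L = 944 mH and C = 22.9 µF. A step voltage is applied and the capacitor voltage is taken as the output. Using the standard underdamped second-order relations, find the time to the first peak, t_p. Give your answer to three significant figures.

t_p ≈ 0.0157 s

For a series RLC circuit (capacitor voltage as output), ω_n = 1/√(LC) = 1/√(944 mH · 22.9 µF) = 215 rad/s.
ζ = (R/2)·√(C/L) = (147/2)·√(22.9 µF/944 mH) = 0.362.
ω_d = ω_n√(1−ζ²) = 200 rad/s. t_p = π/ω_d = 0.0157 s.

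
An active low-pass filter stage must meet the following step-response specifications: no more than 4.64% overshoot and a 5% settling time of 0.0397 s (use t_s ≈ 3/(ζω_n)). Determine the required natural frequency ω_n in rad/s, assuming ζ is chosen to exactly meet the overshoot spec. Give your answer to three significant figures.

ω_n ≈ 108 rad/s

ζ = −ln(OS)/√(π² + (ln OS)²). With OS = 0.0464, ln OS = −3.070 and ζ = 3.070/4.393 = 0.699.
From t_s ≈ 3/(ζω_n): ω_n = 3/(ζ·t_s) = 3/(0.699·0.0397) = 108 rad/s.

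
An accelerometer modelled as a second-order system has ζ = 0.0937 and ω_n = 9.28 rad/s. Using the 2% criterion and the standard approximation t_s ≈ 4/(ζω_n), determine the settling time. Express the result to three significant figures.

t_s ≈ 4/(ζω_n) = 4/(0.0937 × 9.28) = 4.60 s.

t_s ≈ 4.60 s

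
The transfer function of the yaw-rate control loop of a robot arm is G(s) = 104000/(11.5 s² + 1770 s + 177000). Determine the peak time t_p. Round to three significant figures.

Dividing through by 11.5: denominator becomes s² + 153.9 s + 15390.
So ω_n = √15390 = 124 rad/s and ζ = 153.9/(2·124) = 0.620.
The damped frequency ω_d = ω_n√(1−ζ²) = 97.3 rad/s. t_p = π/ω_d = 0.0323 s.

t_p ≈ 0.0323 s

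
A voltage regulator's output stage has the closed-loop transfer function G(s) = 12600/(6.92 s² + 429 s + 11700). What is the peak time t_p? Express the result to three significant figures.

Dividing through by 6.92: denominator becomes s² + 61.99 s + 1691.
So ω_n = √1691 = 41.1 rad/s and ζ = 61.99/(2·41.1) = 0.754.
ω_d = 41.1·√(1 − 0.754²) = 27.0 rad/s. t_p = π/ω_d = 0.116 s.

t_p ≈ 0.116 s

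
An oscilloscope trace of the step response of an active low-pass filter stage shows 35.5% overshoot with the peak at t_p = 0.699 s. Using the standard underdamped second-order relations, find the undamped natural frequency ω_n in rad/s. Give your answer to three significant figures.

From the overshoot, ζ = −ln(OS)/√(π²+ln²(OS)) = 0.313.
t_p = π/ω_d ⇒ ω_d = 4.49 rad/s; then ω_n = ω_d/√(1−ζ²) = 4.73 rad/s.

ω_n ≈ 4.73 rad/s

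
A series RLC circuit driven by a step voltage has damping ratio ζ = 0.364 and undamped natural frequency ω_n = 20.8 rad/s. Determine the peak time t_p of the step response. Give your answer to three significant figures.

t_p ≈ 0.162 s

The damped frequency is ω_d = ω_n√(1−ζ²) = 20.8·√(1−0.132) = 19.4 rad/s.
Peak time t_p = π/ω_d = π/19.4 = 0.162 s.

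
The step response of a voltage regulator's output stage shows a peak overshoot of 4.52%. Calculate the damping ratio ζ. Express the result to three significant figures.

ζ = −ln(OS)/√(π² + (ln OS)²). With OS = 0.0452, ln OS = −3.097 and ζ = 3.097/4.411 = 0.702.

ζ ≈ 0.702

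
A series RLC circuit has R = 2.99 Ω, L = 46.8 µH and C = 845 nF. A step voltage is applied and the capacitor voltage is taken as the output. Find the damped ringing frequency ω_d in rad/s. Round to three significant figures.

ω_d ≈ 156000 rad/s

For a series RLC circuit (capacitor voltage as output), ω_n = 1/√(LC) = 1/√(46.8 µH · 845 nF) = 159000 rad/s.
ζ = (R/2)·√(C/L) = (2.99/2)·√(845 nF/46.8 µH) = 0.201.
The damped frequency ω_d = ω_n√(1−ζ²) = 156000 rad/s.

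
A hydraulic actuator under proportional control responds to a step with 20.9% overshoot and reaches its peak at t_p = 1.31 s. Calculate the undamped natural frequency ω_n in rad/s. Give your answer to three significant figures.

ω_n ≈ 2.68 rad/s

ζ from %OS: ζ = |ln 0.209|/√(π²+ln²0.209) = 0.446.
t_p = π/ω_d ⇒ ω_d = 2.40 rad/s; then ω_n = ω_d/√(1−ζ²) = 2.68 rad/s.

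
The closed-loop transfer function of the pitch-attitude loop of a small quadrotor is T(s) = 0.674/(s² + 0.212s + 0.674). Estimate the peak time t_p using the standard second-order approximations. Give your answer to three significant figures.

t_p ≈ 3.86 s

ω_n = √0.674 = 0.821 rad/s; ζ = 0.212/(2·0.821) = 0.129.
ω_d = 0.821·√(1 − 0.129²) = 0.814 rad/s. Then t_p = π/ω_d = 3.86 s.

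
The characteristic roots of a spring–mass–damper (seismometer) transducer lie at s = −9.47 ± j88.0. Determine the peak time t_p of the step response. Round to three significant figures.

t_p = π/ω_d with ω_d = 88.0 (the imaginary part), so t_p = 0.0357 s.

t_p ≈ 0.0357 s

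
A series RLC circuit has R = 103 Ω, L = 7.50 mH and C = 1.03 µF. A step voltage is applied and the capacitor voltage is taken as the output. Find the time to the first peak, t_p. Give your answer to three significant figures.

For a series RLC circuit (capacitor voltage as output), ω_n = 1/√(LC) = 1/√(7.50 mH · 1.03 µF) = 11400 rad/s.
ζ = (R/2)·√(C/L) = (103/2)·√(1.03 µF/7.50 mH) = 0.604.
ω_d = ω_n√(1−ζ²) = 9070 rad/s. t_p = π/ω_d = 0.000346 s.

t_p ≈ 0.000346 s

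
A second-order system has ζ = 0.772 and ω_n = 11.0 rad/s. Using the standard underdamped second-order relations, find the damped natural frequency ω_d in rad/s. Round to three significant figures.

ω_d ≈ 6.99 rad/s

ω_d = ω_n√(1−ζ²) = 11.0·√0.404 = 6.99 rad/s.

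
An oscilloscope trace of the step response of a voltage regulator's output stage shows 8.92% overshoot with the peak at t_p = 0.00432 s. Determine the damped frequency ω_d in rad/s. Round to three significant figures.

ω_d ≈ 727 rad/s

t_p = π/ω_d, so ω_d = π/0.00432 = 727 rad/s.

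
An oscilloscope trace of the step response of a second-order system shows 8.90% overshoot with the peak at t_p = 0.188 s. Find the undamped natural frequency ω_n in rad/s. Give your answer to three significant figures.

The overshoot fixes ζ = −ln(OS)/√(π²+ln²(OS)) = 0.610.
t_p = π/ω_d ⇒ ω_d = 16.7 rad/s; then ω_n = ω_d/√(1−ζ²) = 21.1 rad/s.

ω_n ≈ 21.1 rad/s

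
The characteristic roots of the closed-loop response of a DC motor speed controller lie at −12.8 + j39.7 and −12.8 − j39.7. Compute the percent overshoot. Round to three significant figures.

|pole| = ω_n = √(12.8² + 39.7²) = 41.7 rad/s; ζ = cos θ = σ/ω_n = 0.307.
%OS = 100 e^{−πζ/√(1−ζ²)} with ζ = 0.307 gives 36.3%.

%OS ≈ 36.3%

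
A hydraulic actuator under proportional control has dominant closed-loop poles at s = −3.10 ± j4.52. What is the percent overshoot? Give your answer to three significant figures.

%OS ≈ 11.6%

The poles are at −σ ± jω_d with σ = 3.10 and ω_d = 4.52, so ω_n = √(σ²+ω_d²) = 5.48 rad/s and ζ = σ/ω_n = 0.566.
%OS = 100 e^{−πζ/√(1−ζ²)} with ζ = 0.566 gives 11.6%.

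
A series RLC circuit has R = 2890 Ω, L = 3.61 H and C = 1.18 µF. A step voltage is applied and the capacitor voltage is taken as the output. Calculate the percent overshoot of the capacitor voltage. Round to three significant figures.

For a series RLC circuit (capacitor voltage as output), ω_n = 1/√(LC) = 1/√(3.61 H · 1.18 µF) = 485 rad/s.
ζ = (R/2)·√(C/L) = (2890/2)·√(1.18 µF/3.61 H) = 0.826.
Overshoot: exp(−π·0.826/√(1−0.826²)) = 0.00999, i.e. 0.999%.

%OS ≈ 0.999%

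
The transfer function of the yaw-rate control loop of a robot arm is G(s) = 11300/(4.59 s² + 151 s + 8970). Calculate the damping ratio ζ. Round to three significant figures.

ζ ≈ 0.372

Dividing through by 4.59: denominator becomes s² + 32.90 s + 1954.
So ω_n = √1954 = 44.2 rad/s and ζ = 32.90/(2·44.2) = 0.372.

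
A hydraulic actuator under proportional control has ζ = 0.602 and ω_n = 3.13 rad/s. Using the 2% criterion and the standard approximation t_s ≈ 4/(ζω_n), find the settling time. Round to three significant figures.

t_s ≈ 2.12 s

t_s ≈ 4/(ζω_n) = 4/(0.602 × 3.13) = 2.12 s.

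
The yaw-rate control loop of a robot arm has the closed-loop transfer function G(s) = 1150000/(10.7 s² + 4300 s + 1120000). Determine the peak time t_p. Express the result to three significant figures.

t_p ≈ 0.0124 s

Dividing through by 10.7: denominator becomes s² + 401.9 s + 104700.
So ω_n = √104700 = 324 rad/s and ζ = 401.9/(2·324) = 0.621.
The damped frequency ω_d = ω_n√(1−ζ²) = 254 rad/s. t_p = π/ω_d = 0.0124 s.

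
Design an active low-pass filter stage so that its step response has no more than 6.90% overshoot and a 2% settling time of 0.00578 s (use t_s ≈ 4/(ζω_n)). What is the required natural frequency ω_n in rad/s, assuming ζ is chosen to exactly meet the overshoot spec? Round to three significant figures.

ω_n ≈ 1070 rad/s

From %OS = 100·exp(−πζ/√(1−ζ²)), invert to get ζ = −ln(OS)/√(π² + ln²(OS)) with OS = 0.0690.
−ln 0.0690 = 2.674, so ζ = 2.674/√(π² + 7.148) = 0.648.
From t_s ≈ 4/(ζω_n): ω_n = 4/(ζ·t_s) = 4/(0.648·0.00578) = 1070 rad/s.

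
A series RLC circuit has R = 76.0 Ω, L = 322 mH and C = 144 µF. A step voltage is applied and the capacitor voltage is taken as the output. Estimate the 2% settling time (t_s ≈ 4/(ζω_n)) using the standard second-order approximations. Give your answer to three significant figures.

t_s ≈ 0.0339 s

For a series RLC circuit (capacitor voltage as output), ω_n = 1/√(LC) = 1/√(322 mH · 144 µF) = 147 rad/s.
ζ = (R/2)·√(C/L) = (76.0/2)·√(144 µF/322 mH) = 0.804.
t_s ≈ 4/(ζω_n) = 0.0339 s.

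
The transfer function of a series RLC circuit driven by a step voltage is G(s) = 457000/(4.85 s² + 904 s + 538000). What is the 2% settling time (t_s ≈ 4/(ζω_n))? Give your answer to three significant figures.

Dividing through by 4.85: denominator becomes s² + 186.4 s + 110900.
So ω_n = √110900 = 333 rad/s and ζ = 186.4/(2·333) = 0.280.
t_s ≈ 4/(ζω_n) = 0.0429 s.

t_s ≈ 0.0429 s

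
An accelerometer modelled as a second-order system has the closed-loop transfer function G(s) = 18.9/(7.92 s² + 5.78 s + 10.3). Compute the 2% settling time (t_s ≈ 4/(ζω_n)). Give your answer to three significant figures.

Dividing through by 7.92: denominator becomes s² + 0.7298 s + 1.301.
So ω_n = √1.301 = 1.14 rad/s and ζ = 0.7298/(2·1.14) = 0.320.
t_s ≈ 4/(ζω_n) = 11.0 s.

t_s ≈ 11.0 s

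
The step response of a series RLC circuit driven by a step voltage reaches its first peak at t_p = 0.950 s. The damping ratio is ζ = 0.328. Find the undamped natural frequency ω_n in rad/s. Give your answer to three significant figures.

Peak time t_p = π/ω_d, so ω_d = π/t_p = π/0.950 = 3.31 rad/s.
ω_n = ω_d/√(1−ζ²) = 3.31/√0.892 = 3.50 rad/s.

ω_n ≈ 3.50 rad/s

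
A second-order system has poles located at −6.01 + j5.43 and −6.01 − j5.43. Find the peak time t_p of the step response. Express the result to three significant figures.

t_p = π/ω_d with ω_d = 5.43 (the imaginary part), so t_p = 0.579 s.

t_p ≈ 0.579 s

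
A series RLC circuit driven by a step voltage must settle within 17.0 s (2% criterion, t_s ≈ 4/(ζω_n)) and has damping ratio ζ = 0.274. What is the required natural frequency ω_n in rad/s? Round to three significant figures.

Rearranging t_s ≈ 4/(ζω_n) gives ω_n = 4/(ζ·t_s) = 4/(0.274 × 17.0) = 0.859 rad/s.

ω_n ≈ 0.859 rad/s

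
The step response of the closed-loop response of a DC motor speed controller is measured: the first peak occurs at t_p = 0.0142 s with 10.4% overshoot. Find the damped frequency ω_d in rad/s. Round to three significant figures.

ω_d ≈ 221 rad/s

t_p = π/ω_d, so ω_d = π/0.0142 = 221 rad/s.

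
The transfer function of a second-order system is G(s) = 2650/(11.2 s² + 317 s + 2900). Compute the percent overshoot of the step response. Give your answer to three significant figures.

%OS ≈ 0.301%

Dividing through by 11.2: denominator becomes s² + 28.30 s + 258.9.
So ω_n = √258.9 = 16.1 rad/s and ζ = 28.30/(2·16.1) = 0.879.
Overshoot: exp(−π·0.879/√(1−0.879²)) = 0.00301, i.e. 0.301%.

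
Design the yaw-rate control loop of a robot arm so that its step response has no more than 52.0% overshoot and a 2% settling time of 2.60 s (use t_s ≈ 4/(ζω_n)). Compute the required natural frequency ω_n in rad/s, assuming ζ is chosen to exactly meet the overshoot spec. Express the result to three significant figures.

Inverting the overshoot relation: ζ = |ln 0.520|/√(π² + ln²0.520) = 0.204.
Then ω_n = 4/(ζ t_s) = 4/(0.204 × 2.60) = 7.55 rad/s.

ω_n ≈ 7.55 rad/s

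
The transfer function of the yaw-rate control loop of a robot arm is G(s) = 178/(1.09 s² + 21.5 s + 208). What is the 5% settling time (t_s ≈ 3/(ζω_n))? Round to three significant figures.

Dividing through by 1.09: denominator becomes s² + 19.72 s + 190.8.
So ω_n = √190.8 = 13.8 rad/s and ζ = 19.72/(2·13.8) = 0.714.
t_s ≈ 3/(ζω_n) = 0.304 s.

t_s ≈ 0.304 s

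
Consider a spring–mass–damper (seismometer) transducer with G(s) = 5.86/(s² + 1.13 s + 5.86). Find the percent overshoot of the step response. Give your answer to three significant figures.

ω_n = √5.86 = 2.42 rad/s; ζ = 1.13/(2·2.42) = 0.233.
Overshoot: exp(−π·0.233/√(1−0.233²)) = 0.470, i.e. 47.0%.

%OS ≈ 47.0%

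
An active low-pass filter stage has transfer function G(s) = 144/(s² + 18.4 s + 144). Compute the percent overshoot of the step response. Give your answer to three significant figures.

Matching coefficients with s² + 2ζω_n s + ω_n² gives ω_n² = 144 ⇒ ω_n = 12.0 rad/s, and ζ = 18.4/(2ω_n) = 0.767.
%OS = 100 e^{−πζ/√(1−ζ²)} with ζ = 0.767 gives 2.35%.

%OS ≈ 2.35%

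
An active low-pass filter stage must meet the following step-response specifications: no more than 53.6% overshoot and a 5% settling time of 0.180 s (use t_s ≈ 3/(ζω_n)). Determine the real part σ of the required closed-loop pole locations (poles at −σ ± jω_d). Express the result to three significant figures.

σ ≈ 16.7

The settling-time spec alone fixes σ = ζω_n = 3/t_s = 3/0.180 = 16.7.
(Overshoot then fixes ζ = 0.195 and hence ω_d = σ·√(1−ζ²)/ζ = 84.0 rad/s.)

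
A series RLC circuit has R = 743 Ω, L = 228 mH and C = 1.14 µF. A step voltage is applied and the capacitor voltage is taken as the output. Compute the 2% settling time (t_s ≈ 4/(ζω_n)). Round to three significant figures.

For a series RLC circuit (capacitor voltage as output), ω_n = 1/√(LC) = 1/√(228 mH · 1.14 µF) = 1960 rad/s.
ζ = (R/2)·√(C/L) = (743/2)·√(1.14 µF/228 mH) = 0.831.
t_s ≈ 4/(ζω_n) = 0.00245 s.

t_s ≈ 0.00245 s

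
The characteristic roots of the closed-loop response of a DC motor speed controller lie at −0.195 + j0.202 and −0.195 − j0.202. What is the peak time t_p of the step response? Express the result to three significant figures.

t_p ≈ 15.6 s

t_p = π/ω_d with ω_d = 0.202 (the imaginary part), so t_p = 15.6 s.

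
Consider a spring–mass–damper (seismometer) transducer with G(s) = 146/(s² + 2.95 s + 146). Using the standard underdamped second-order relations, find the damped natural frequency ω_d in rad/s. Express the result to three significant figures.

ω_d ≈ 12.0 rad/s

Matching coefficients with s² + 2ζω_n s + ω_n² gives ω_n² = 146 ⇒ ω_n = 12.1 rad/s, and ζ = 2.95/(2ω_n) = 0.122.
ω_d = 12.1·√(1 − 0.122²) = 12.0 rad/s.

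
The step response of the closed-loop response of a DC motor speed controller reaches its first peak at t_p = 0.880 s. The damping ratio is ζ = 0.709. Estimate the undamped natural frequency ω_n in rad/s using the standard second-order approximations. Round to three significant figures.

ω_n ≈ 5.06 rad/s

Peak time t_p = π/ω_d, so ω_d = π/t_p = π/0.880 = 3.57 rad/s.
ω_n = ω_d/√(1−ζ²) = 3.57/√0.497 = 5.06 rad/s.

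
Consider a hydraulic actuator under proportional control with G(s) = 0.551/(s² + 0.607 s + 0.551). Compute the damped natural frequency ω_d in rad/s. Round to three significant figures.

ω_d ≈ 0.677 rad/s

ω_n = √0.551 = 0.742 rad/s; ζ = 0.607/(2·0.742) = 0.409.
The damped frequency ω_d = ω_n√(1−ζ²) = 0.677 rad/s.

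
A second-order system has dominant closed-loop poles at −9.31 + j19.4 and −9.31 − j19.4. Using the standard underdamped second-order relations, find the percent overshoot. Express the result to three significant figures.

%OS ≈ 22.1%

With σ = 9.31, ω_d = 19.4: ω_n = √(σ²+ω_d²) = 21.5 rad/s, ζ = σ/ω_n = 0.433.
%OS = 100 e^{−πζ/√(1−ζ²)} with ζ = 0.433 gives 22.1%.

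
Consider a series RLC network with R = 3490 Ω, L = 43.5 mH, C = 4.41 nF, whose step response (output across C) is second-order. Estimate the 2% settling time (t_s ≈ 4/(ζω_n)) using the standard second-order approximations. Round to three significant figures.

t_s ≈ 0.0000997 s

For a series RLC circuit (capacitor voltage as output), ω_n = 1/√(LC) = 1/√(43.5 mH · 4.41 nF) = 72200 rad/s.
ζ = (R/2)·√(C/L) = (3490/2)·√(4.41 nF/43.5 mH) = 0.556.
t_s ≈ 4/(ζω_n) = 0.0000997 s.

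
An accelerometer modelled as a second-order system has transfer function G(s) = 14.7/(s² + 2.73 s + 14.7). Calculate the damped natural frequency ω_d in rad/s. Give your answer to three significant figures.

ω_d ≈ 3.58 rad/s

Matching coefficients with s² + 2ζω_n s + ω_n² gives ω_n² = 14.7 ⇒ ω_n = 3.83 rad/s, and ζ = 2.73/(2ω_n) = 0.356.
ω_d = ω_n√(1−ζ²) = 3.58 rad/s.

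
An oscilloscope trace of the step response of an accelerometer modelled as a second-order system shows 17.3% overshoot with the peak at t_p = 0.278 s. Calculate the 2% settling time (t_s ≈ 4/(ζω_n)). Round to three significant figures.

From the overshoot, ζ = −ln(OS)/√(π²+ln²(OS)) = 0.488.
From t_p = π/ω_d, ω_d = π/0.278 = 11.3 rad/s, so ω_n = ω_d/√(1−ζ²) = 12.9 rad/s.
t_s ≈ 4/(ζω_n) = 4/(0.488·12.9) = 0.634 s.

t_s ≈ 0.634 s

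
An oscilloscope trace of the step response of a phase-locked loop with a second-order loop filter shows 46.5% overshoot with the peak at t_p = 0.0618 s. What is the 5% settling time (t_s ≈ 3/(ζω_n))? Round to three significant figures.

ζ from %OS: ζ = |ln 0.465|/√(π²+ln²0.465) = 0.237.
t_p = π/ω_d ⇒ ω_d = 50.8 rad/s; then ω_n = ω_d/√(1−ζ²) = 52.3 rad/s.
t_s ≈ 3/(ζω_n) = 3/(0.237·52.3) = 0.242 s.

t_s ≈ 0.242 s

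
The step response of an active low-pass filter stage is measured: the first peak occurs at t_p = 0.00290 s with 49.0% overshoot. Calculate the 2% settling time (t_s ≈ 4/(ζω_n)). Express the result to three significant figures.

The overshoot fixes ζ = −ln(OS)/√(π²+ln²(OS)) = 0.221.
From t_p = π/ω_d, ω_d = π/0.00290 = 1080 rad/s, so ω_n = ω_d/√(1−ζ²) = 1110 rad/s.
t_s ≈ 4/(ζω_n) = 4/(0.221·1110) = 0.0163 s.

t_s ≈ 0.0163 s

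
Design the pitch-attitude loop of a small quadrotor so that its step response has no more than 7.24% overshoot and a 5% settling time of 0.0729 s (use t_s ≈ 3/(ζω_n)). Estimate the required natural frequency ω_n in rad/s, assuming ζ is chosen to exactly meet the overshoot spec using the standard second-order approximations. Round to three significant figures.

Inverting the overshoot relation: ζ = |ln 0.0724|/√(π² + ln²0.0724) = 0.641.
Then ω_n = 3/(ζ t_s) = 3/(0.641 × 0.0729) = 64.2 rad/s.

ω_n ≈ 64.2 rad/s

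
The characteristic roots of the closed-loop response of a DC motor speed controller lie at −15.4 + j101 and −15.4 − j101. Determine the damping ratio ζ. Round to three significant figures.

ζ ≈ 0.151

With σ = 15.4, ω_d = 101: ω_n = √(σ²+ω_d²) = 102 rad/s, ζ = σ/ω_n = 0.151.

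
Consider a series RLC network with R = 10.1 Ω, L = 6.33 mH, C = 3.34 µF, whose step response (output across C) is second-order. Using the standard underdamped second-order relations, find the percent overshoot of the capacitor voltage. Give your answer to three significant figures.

For a series RLC circuit (capacitor voltage as output), ω_n = 1/√(LC) = 1/√(6.33 mH · 3.34 µF) = 6880 rad/s.
ζ = (R/2)·√(C/L) = (10.1/2)·√(3.34 µF/6.33 mH) = 0.116.
Overshoot: exp(−π·0.116/√(1−0.116²)) = 0.693, i.e. 69.3%.

%OS ≈ 69.3%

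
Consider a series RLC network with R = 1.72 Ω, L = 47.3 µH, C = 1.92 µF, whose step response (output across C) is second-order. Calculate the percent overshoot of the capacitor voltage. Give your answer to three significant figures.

%OS ≈ 57.5%

For a series RLC circuit (capacitor voltage as output), ω_n = 1/√(LC) = 1/√(47.3 µH · 1.92 µF) = 105000 rad/s.
ζ = (R/2)·√(C/L) = (1.72/2)·√(1.92 µF/47.3 µH) = 0.173.
%OS = 100 e^{−πζ/√(1−ζ²)} with ζ = 0.173 gives 57.5%.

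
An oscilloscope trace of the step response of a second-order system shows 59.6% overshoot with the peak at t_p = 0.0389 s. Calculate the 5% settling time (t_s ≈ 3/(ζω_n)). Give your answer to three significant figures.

From the overshoot, ζ = −ln(OS)/√(π²+ln²(OS)) = 0.163.
From t_p = π/ω_d, ω_d = π/0.0389 = 80.8 rad/s, so ω_n = ω_d/√(1−ζ²) = 81.8 rad/s.
t_s ≈ 3/(ζω_n) = 3/(0.163·81.8) = 0.226 s.

t_s ≈ 0.226 s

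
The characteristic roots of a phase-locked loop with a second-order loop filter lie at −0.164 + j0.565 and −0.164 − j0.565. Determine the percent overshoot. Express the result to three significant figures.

%OS ≈ 40.2%

|pole| = ω_n = √(0.164² + 0.565²) = 0.588 rad/s; ζ = cos θ = σ/ω_n = 0.279.
Overshoot: exp(−π·0.279/√(1−0.279²)) = 0.402, i.e. 40.2%.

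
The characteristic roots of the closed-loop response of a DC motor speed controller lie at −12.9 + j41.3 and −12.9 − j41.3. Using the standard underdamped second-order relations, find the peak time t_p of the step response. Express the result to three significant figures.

t_p = π/ω_d with ω_d = 41.3 (the imaginary part), so t_p = 0.0761 s.

t_p ≈ 0.0761 s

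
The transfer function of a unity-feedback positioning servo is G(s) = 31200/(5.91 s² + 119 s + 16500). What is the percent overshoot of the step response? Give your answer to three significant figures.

%OS ≈ 54.3%

Dividing through by 5.91: denominator becomes s² + 20.14 s + 2792.
So ω_n = √2792 = 52.8 rad/s and ζ = 20.14/(2·52.8) = 0.191.
%OS = 100·exp(−πζ/√(1−ζ²)) = 54.3%.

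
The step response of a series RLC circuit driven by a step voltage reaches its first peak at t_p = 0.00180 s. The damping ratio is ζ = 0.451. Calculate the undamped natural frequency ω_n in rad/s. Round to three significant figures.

Peak time t_p = π/ω_d, so ω_d = π/t_p = π/0.00180 = 1750 rad/s.
ω_n = ω_d/√(1−ζ²) = 1750/√0.797 = 1960 rad/s.

ω_n ≈ 1960 rad/s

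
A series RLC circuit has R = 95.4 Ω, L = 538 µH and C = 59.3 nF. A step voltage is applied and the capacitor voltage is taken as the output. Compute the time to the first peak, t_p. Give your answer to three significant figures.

For a series RLC circuit (capacitor voltage as output), ω_n = 1/√(LC) = 1/√(538 µH · 59.3 nF) = 177000 rad/s.
ζ = (R/2)·√(C/L) = (95.4/2)·√(59.3 nF/538 µH) = 0.501.
ω_d = ω_n√(1−ζ²) = 153000 rad/s. t_p = π/ω_d = 0.0000205 s.

t_p ≈ 0.0000205 s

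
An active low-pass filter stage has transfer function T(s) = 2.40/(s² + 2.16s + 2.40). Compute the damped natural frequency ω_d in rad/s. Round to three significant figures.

ω_d ≈ 1.11 rad/s

Matching coefficients with s² + 2ζω_n s + ω_n² gives ω_n² = 2.40 ⇒ ω_n = 1.55 rad/s, and ζ = 2.16/(2ω_n) = 0.697.
ω_d = 1.55·√(1 − 0.697²) = 1.11 rad/s.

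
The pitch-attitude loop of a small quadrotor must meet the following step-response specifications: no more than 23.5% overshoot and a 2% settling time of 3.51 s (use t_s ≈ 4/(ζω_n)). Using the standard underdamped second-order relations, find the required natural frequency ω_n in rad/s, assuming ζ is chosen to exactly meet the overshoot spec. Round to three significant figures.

ω_n ≈ 2.72 rad/s

ζ = −ln(OS)/√(π² + (ln OS)²). With OS = 0.235, ln OS = −1.448 and ζ = 1.448/3.459 = 0.419.
From t_s ≈ 4/(ζω_n): ω_n = 4/(ζ·t_s) = 4/(0.419·3.51) = 2.72 rad/s.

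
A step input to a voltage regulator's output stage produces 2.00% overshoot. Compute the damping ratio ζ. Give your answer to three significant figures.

ζ ≈ 0.780

From %OS = 100·exp(−πζ/√(1−ζ²)), invert to get ζ = −ln(OS)/√(π² + ln²(OS)) with OS = 0.0200.
−ln 0.0200 = 3.912, so ζ = 3.912/√(π² + 15.30) = 0.780.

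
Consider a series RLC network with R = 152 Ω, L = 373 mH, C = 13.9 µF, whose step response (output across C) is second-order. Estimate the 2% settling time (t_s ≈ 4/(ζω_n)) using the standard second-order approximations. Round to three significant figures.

t_s ≈ 0.0196 s

For a series RLC circuit (capacitor voltage as output), ω_n = 1/√(LC) = 1/√(373 mH · 13.9 µF) = 439 rad/s.
ζ = (R/2)·√(C/L) = (152/2)·√(13.9 µF/373 mH) = 0.464.
t_s ≈ 4/(ζω_n) = 0.0196 s.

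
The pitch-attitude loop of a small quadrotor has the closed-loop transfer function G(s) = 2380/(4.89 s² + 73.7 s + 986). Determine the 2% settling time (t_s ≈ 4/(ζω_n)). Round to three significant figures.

t_s ≈ 0.531 s

Dividing through by 4.89: denominator becomes s² + 15.07 s + 201.6.
So ω_n = √201.6 = 14.2 rad/s and ζ = 15.07/(2·14.2) = 0.531.
t_s ≈ 4/(ζω_n) = 0.531 s.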